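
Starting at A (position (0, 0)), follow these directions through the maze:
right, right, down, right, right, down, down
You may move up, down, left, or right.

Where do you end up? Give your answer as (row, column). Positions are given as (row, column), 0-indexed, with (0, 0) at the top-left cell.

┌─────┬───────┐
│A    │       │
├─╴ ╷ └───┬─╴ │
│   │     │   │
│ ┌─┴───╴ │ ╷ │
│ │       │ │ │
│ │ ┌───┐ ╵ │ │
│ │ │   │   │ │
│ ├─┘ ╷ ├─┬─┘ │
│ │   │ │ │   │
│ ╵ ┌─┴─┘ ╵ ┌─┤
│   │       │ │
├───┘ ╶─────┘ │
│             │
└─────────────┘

Following directions step by step:
Start: (0, 0)
  right: (0, 0) → (0, 1)
  right: (0, 1) → (0, 2)
  down: (0, 2) → (1, 2)
  right: (1, 2) → (1, 3)
  right: (1, 3) → (1, 4)
  down: (1, 4) → (2, 4)
  down: (2, 4) → (3, 4)
Final position: (3, 4)

Path taken:

┌─────┬───────┐
│A → ↓│       │
├─╴ ╷ └───┬─╴ │
│   │↳ → ↓│   │
│ ┌─┴───╴ │ ╷ │
│ │      ↓│ │ │
│ │ ┌───┐ ╵ │ │
│ │ │   │B  │ │
│ ├─┘ ╷ ├─┬─┘ │
│ │   │ │ │   │
│ ╵ ┌─┴─┘ ╵ ┌─┤
│   │       │ │
├───┘ ╶─────┘ │
│             │
└─────────────┘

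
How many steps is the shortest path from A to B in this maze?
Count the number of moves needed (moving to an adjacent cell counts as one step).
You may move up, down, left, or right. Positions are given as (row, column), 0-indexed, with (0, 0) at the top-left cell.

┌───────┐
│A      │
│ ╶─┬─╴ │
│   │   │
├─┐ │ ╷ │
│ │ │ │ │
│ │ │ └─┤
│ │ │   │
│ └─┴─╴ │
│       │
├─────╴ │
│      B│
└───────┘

Using BFS to find shortest path:
Start: (0, 0), End: (5, 3)
Path found:
(0,0) → (0,1) → (0,2) → (0,3) → (1,3) → (1,2) → (2,2) → (3,2) → (3,3) → (4,3) → (5,3)
Number of steps: 10

Solution:

┌───────┐
│A → → ↓│
│ ╶─┬─╴ │
│   │↓ ↲│
├─┐ │ ╷ │
│ │ │↓│ │
│ │ │ └─┤
│ │ │↳ ↓│
│ └─┴─╴ │
│      ↓│
├─────╴ │
│      B│
└───────┘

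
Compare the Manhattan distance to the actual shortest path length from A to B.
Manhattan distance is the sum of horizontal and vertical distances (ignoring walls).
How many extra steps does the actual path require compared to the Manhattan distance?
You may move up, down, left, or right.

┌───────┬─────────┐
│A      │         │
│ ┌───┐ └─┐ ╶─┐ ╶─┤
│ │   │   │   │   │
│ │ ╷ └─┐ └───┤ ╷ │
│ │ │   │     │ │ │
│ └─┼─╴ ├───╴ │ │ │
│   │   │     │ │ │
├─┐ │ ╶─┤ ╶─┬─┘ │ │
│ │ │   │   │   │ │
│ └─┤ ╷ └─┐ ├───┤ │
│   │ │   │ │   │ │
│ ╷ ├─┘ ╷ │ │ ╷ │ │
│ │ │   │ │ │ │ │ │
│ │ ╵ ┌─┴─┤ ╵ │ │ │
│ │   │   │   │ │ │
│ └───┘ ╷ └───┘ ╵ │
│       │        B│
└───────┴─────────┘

Manhattan distance: |8 - 0| + |8 - 0| = 16
Actual path length: 24
Extra steps: 24 - 16 = 8

Solution:

┌───────┬─────────┐
│A → → ↓│         │
│ ┌───┐ └─┐ ╶─┐ ╶─┤
│ │   │↳ ↓│   │   │
│ │ ╷ └─┐ └───┤ ╷ │
│ │ │   │↳ → ↓│ │ │
│ └─┼─╴ ├───╴ │ │ │
│   │   │↓ ← ↲│ │ │
├─┐ │ ╶─┤ ╶─┬─┘ │ │
│ │ │   │↳ ↓│   │ │
│ └─┤ ╷ └─┐ ├───┤ │
│   │ │   │↓│↱ ↓│ │
│ ╷ ├─┘ ╷ │ │ ╷ │ │
│ │ │   │ │↓│↑│↓│ │
│ │ ╵ ┌─┴─┤ ╵ │ │ │
│ │   │   │↳ ↑│↓│ │
│ └───┘ ╷ └───┘ ╵ │
│       │      ↳ B│
└───────┴─────────┘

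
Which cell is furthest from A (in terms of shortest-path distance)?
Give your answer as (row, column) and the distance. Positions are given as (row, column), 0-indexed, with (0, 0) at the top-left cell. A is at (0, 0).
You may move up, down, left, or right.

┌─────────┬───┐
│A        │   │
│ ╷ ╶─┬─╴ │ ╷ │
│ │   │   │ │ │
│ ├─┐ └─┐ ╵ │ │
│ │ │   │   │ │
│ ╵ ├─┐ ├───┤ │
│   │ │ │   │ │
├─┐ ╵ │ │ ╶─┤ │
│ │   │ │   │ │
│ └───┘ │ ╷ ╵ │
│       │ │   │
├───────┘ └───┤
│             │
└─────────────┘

Computing BFS distances from A to all cells:
Furthest cell: (6, 0)
Distance: 24 steps

Path from A to the furthest cell:

┌─────────┬───┐
│A → → → ↓│↱ ↓│
│ ╷ ╶─┬─╴ │ ╷ │
│ │   │  ↓│↑│↓│
│ ├─┐ └─┐ ╵ │ │
│ │ │   │↳ ↑│↓│
│ ╵ ├─┐ ├───┤ │
│   │ │ │   │↓│
├─┐ ╵ │ │ ╶─┤ │
│ │   │ │↓ ↰│↓│
│ └───┘ │ ╷ ╵ │
│       │↓│↑ ↲│
├───────┘ └───┤
│B ← ← ← ↲    │
└─────────────┘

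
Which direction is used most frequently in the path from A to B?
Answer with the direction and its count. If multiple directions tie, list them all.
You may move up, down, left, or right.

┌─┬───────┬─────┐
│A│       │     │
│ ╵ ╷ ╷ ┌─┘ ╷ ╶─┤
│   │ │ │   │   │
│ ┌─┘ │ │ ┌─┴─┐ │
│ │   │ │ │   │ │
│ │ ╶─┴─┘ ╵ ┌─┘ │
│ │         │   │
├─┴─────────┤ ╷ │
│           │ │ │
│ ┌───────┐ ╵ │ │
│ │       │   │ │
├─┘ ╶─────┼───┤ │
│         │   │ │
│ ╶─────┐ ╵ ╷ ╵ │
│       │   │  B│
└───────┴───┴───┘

Directions: down, right, up, right, down, down, left, down, right, right, right, up, up, right, up, right, down, right, down, down, down, down, down, down
Counts: {'down': 11, 'right': 8, 'up': 4, 'left': 1}
Most common: down (11 times)

Solution:

┌─┬───────┬─────┐
│A│↱ ↓    │↱ ↓  │
│ ╵ ╷ ╷ ┌─┘ ╷ ╶─┤
│↳ ↑│↓│ │↱ ↑│↳ ↓│
│ ┌─┘ │ │ ┌─┴─┐ │
│ │↓ ↲│ │↑│   │↓│
│ │ ╶─┴─┘ ╵ ┌─┘ │
│ │↳ → → ↑  │  ↓│
├─┴─────────┤ ╷ │
│           │ │↓│
│ ┌───────┐ ╵ │ │
│ │       │   │↓│
├─┘ ╶─────┼───┤ │
│         │   │↓│
│ ╶─────┐ ╵ ╷ ╵ │
│       │   │  B│
└───────┴───┴───┘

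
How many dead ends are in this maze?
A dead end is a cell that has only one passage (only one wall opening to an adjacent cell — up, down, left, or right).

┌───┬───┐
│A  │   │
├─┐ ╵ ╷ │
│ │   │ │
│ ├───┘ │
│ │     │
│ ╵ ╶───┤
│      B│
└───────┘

Checking each cell for number of passages:

Dead ends found at positions:
  (0, 0)
  (1, 0)
  (3, 3)
Total dead ends: 3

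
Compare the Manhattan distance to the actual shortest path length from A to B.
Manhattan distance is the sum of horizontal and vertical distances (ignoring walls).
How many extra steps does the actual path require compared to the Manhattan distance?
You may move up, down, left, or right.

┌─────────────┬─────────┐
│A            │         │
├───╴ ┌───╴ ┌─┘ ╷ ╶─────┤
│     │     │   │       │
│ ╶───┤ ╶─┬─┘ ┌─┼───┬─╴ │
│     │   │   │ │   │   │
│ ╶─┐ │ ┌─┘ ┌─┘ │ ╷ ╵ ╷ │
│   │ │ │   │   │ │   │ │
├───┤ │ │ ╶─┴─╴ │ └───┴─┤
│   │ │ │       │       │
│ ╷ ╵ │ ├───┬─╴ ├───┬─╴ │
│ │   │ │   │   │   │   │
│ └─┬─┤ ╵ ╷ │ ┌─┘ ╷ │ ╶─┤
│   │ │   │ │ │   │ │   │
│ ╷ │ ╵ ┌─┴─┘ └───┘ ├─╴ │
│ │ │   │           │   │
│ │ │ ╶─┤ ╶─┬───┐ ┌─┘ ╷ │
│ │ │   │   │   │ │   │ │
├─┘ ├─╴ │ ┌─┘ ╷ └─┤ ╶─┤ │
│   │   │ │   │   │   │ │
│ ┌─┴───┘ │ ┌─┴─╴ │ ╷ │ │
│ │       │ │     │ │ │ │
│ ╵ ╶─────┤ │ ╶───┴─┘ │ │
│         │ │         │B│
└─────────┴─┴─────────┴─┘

Manhattan distance: |11 - 0| + |11 - 0| = 22
Actual path length: 72
Extra steps: 72 - 22 = 50

Solution:

┌─────────────┬─────────┐
│A → ↓        │↱ ↓      │
├───╴ ┌───╴ ┌─┘ ╷ ╶─────┤
│↓ ← ↲│     │↱ ↑│↳ → → ↓│
│ ╶───┤ ╶─┬─┘ ┌─┼───┬─╴ │
│↳ → ↓│   │↱ ↑│ │↓ ↰│↓ ↲│
│ ╶─┐ │ ┌─┘ ┌─┘ │ ╷ ╵ ╷ │
│   │↓│ │↱ ↑│   │↓│↑ ↲│ │
├───┤ │ │ ╶─┴─╴ │ └───┴─┤
│↓ ↰│↓│ │↑ ← ← ↰│↳ → → ↓│
│ ╷ ╵ │ ├───┬─╴ ├───┬─╴ │
│↓│↑ ↲│ │   │↱ ↑│   │↓ ↲│
│ └─┬─┤ ╵ ╷ │ ┌─┘ ╷ │ ╶─┤
│↳ ↓│ │   │ │↑│   │ │↳ ↓│
│ ╷ │ ╵ ┌─┴─┘ └───┘ ├─╴ │
│ │↓│   │↱ → ↑      │  ↓│
│ │ │ ╶─┤ ╶─┬───┐ ┌─┘ ╷ │
│ │↓│   │↑  │   │ │   │↓│
├─┘ ├─╴ │ ┌─┘ ╷ └─┤ ╶─┤ │
│↓ ↲│   │↑│   │   │   │↓│
│ ┌─┴───┘ │ ┌─┴─╴ │ ╷ │ │
│↓│↱ → → ↑│ │     │ │ │↓│
│ ╵ ╶─────┤ │ ╶───┴─┘ │ │
│↳ ↑      │ │         │B│
└─────────┴─┴─────────┴─┘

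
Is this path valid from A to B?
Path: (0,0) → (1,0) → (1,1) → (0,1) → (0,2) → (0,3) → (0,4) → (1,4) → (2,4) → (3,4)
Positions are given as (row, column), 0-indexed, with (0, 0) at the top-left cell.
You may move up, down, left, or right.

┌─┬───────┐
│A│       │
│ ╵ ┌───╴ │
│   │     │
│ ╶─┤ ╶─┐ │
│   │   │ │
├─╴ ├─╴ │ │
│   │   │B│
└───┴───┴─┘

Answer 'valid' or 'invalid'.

Checking path validity:
Result: All consecutive moves are passable.

valid

Correct solution:

┌─┬───────┐
│A│↱ → → ↓│
│ ╵ ┌───╴ │
│↳ ↑│    ↓│
│ ╶─┤ ╶─┐ │
│   │   │↓│
├─╴ ├─╴ │ │
│   │   │B│
└───┴───┴─┘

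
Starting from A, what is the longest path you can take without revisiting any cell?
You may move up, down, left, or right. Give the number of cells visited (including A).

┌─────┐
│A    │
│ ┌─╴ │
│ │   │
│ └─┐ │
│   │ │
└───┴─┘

Finding longest simple path using DFS:
Start: (0, 0)
Longest path visits 5 cells
Path: A → right → right → down → down

Solution:

┌─────┐
│A → ↓│
│ ┌─╴ │
│ │  ↓│
│ └─┐ │
│   │B│
└───┴─┘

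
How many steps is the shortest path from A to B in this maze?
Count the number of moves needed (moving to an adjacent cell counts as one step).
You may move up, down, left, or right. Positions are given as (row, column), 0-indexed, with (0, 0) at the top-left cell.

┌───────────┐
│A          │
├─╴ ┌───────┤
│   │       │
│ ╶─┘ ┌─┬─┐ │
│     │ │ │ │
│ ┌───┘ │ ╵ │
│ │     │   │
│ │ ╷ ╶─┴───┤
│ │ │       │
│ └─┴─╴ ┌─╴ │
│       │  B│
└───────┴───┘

Using BFS to find shortest path:
Start: (0, 0), End: (5, 5)
Path found:
(0,0) → (0,1) → (1,1) → (1,0) → (2,0) → (3,0) → (4,0) → (5,0) → (5,1) → (5,2) → (5,3) → (4,3) → (4,4) → (4,5) → (5,5)
Number of steps: 14

Solution:

┌───────────┐
│A ↓        │
├─╴ ┌───────┤
│↓ ↲│       │
│ ╶─┘ ┌─┬─┐ │
│↓    │ │ │ │
│ ┌───┘ │ ╵ │
│↓│     │   │
│ │ ╷ ╶─┴───┤
│↓│ │  ↱ → ↓│
│ └─┴─╴ ┌─╴ │
│↳ → → ↑│  B│
└───────┴───┘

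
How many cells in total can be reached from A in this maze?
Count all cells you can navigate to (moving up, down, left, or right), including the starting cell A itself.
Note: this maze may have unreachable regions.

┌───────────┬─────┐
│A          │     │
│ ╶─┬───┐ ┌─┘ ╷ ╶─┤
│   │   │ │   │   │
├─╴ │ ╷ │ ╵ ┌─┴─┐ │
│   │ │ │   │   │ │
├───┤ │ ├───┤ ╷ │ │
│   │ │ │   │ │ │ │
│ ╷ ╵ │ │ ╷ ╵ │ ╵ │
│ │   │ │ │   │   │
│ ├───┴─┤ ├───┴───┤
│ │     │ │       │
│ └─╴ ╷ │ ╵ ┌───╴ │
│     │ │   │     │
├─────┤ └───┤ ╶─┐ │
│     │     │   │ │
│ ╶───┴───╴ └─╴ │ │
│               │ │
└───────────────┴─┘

Using BFS/flood-fill to find all reachable cells from A:
Maze size: 9 × 9 = 81 total cells
All cells are reachable — the maze is fully connected.
Reachable cells: 81

Reachable region (· marks reachable cells):

┌───────────┬─────┐
│A · · · · ·│· · ·│
│ ╶─┬───┐ ┌─┘ ╷ ╶─┤
│· ·│· ·│·│· ·│· ·│
├─╴ │ ╷ │ ╵ ┌─┴─┐ │
│· ·│·│·│· ·│· ·│·│
├───┤ │ ├───┤ ╷ │ │
│· ·│·│·│· ·│·│·│·│
│ ╷ ╵ │ │ ╷ ╵ │ ╵ │
│·│· ·│·│·│· ·│· ·│
│ ├───┴─┤ ├───┴───┤
│·│· · ·│·│· · · ·│
│ └─╴ ╷ │ ╵ ┌───╴ │
│· · ·│·│· ·│· · ·│
├─────┤ └───┤ ╶─┐ │
│· · ·│· · ·│· ·│·│
│ ╶───┴───╴ └─╴ │ │
│· · · · · · · ·│·│
└───────────────┴─┘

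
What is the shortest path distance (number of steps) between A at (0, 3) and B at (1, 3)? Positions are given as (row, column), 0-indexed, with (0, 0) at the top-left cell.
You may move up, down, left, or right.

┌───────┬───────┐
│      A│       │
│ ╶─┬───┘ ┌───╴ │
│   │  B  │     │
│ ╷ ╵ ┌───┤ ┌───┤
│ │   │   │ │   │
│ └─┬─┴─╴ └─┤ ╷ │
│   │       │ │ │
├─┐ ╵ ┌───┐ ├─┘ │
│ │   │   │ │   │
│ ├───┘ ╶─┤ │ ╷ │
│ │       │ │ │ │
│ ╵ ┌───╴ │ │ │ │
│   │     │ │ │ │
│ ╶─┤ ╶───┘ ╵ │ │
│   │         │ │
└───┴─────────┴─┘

Finding path from (0, 3) to (1, 3):
Path: (0,3) → (0,2) → (0,1) → (0,0) → (1,0) → (1,1) → (2,1) → (2,2) → (1,2) → (1,3)
Distance: 9 steps

Solution:

┌───────┬───────┐
│↓ ← ← A│       │
│ ╶─┬───┘ ┌───╴ │
│↳ ↓│↱ B  │     │
│ ╷ ╵ ┌───┤ ┌───┤
│ │↳ ↑│   │ │   │
│ └─┬─┴─╴ └─┤ ╷ │
│   │       │ │ │
├─┐ ╵ ┌───┐ ├─┘ │
│ │   │   │ │   │
│ ├───┘ ╶─┤ │ ╷ │
│ │       │ │ │ │
│ ╵ ┌───╴ │ │ │ │
│   │     │ │ │ │
│ ╶─┤ ╶───┘ ╵ │ │
│   │         │ │
└───┴─────────┴─┘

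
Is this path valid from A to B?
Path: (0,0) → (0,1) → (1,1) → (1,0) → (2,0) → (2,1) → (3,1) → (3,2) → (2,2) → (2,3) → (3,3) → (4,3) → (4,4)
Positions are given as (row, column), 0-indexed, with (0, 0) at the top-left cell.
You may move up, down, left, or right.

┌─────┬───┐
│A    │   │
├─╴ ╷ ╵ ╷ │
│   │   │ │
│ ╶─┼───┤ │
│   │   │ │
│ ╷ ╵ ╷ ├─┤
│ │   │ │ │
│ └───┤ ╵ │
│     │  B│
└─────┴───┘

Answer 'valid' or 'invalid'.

Checking path validity:
Result: All consecutive moves are passable.

valid

Correct solution:

┌─────┬───┐
│A ↓  │   │
├─╴ ╷ ╵ ╷ │
│↓ ↲│   │ │
│ ╶─┼───┤ │
│↳ ↓│↱ ↓│ │
│ ╷ ╵ ╷ ├─┤
│ │↳ ↑│↓│ │
│ └───┤ ╵ │
│     │↳ B│
└─────┴───┘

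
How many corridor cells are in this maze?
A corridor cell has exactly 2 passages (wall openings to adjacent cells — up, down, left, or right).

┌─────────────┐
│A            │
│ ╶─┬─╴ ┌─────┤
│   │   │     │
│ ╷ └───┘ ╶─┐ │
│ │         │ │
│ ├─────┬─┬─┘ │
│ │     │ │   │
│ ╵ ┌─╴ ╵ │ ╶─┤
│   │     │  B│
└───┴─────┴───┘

Counting cells with exactly 2 passages:
Total corridor cells: 25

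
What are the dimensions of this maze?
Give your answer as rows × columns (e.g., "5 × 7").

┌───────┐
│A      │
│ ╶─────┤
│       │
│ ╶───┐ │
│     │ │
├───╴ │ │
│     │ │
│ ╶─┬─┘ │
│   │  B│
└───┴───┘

Counting the maze dimensions:
Rows (vertical): 5
Columns (horizontal): 4
Dimensions: 5 × 4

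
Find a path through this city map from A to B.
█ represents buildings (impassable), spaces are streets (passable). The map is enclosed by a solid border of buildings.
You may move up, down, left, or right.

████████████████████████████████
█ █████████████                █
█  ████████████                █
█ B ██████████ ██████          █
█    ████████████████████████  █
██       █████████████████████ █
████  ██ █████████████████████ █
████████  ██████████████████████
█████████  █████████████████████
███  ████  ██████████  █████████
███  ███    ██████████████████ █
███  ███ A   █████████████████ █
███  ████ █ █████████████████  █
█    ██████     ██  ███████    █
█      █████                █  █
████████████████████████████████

Finding the shortest path from A to B:
Movement: cardinal only
Path length: 15 steps
Directions: up → up → up → up → left → up → up → left → left → left → left → up → left → up → left

Solution:

████████████████████████████████
█ █████████████                █
█  ████████████                █
█ B↰██████████ ██████          █
█  ↑↰████████████████████████  █
██  ↑←←←↰█████████████████████ █
████  ██↑█████████████████████ █
████████↑↰██████████████████████
█████████↑ █████████████████████
███  ████↑ ██████████  █████████
███  ███ ↑  ██████████████████ █
███  ███ A   █████████████████ █
███  ████ █ █████████████████  █
█    ██████     ██  ███████    █
█      █████                █  █
████████████████████████████████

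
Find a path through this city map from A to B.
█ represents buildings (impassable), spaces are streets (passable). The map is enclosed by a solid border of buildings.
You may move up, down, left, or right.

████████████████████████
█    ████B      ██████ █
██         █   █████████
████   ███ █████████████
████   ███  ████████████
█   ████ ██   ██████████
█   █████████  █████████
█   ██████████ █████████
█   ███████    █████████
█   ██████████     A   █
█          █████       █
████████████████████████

Finding the shortest path from A to B:
Movement: cardinal only
Path length: 18 steps
Directions: left → left → left → left → left → up → up → up → left → up → left → left → up → left → up → up → up → left

Solution:

████████████████████████
█    ████B↰     ██████ █
██        ↑█   █████████
████   ███↑█████████████
████   ███↑↰████████████
█   ████ ██↑←↰██████████
█   █████████↑↰█████████
█   ██████████↑█████████
█   ███████   ↑█████████
█   ██████████↑←←←←A   █
█          █████       █
████████████████████████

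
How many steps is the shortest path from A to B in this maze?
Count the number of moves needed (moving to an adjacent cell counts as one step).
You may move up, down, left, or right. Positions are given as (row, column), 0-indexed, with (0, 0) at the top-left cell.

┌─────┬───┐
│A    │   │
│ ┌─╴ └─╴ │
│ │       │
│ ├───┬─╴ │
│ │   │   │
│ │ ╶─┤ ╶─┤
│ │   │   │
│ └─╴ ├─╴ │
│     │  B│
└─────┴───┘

Using BFS to find shortest path:
Start: (0, 0), End: (4, 4)
Path found:
(0,0) → (0,1) → (0,2) → (1,2) → (1,3) → (1,4) → (2,4) → (2,3) → (3,3) → (3,4) → (4,4)
Number of steps: 10

Solution:

┌─────┬───┐
│A → ↓│   │
│ ┌─╴ └─╴ │
│ │  ↳ → ↓│
│ ├───┬─╴ │
│ │   │↓ ↲│
│ │ ╶─┤ ╶─┤
│ │   │↳ ↓│
│ └─╴ ├─╴ │
│     │  B│
└─────┴───┘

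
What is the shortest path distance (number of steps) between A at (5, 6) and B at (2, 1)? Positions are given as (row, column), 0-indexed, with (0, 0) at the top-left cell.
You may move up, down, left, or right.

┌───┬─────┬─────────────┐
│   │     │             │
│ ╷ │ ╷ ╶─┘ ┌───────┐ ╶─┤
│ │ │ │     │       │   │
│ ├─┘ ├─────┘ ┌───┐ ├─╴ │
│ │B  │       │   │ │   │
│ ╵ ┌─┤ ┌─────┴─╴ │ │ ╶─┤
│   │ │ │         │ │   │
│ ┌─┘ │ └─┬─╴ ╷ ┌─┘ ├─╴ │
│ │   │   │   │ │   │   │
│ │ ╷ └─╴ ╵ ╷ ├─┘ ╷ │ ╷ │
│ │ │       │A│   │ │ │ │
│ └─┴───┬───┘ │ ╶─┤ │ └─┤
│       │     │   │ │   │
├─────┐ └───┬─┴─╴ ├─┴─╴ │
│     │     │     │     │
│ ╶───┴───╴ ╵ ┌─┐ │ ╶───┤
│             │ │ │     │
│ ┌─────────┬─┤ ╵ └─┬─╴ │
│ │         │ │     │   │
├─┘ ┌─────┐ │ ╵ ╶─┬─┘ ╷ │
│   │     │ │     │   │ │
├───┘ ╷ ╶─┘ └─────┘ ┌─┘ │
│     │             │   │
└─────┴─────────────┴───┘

Finding path from (5, 6) to (2, 1):
Path: (5,6) → (4,6) → (4,5) → (5,5) → (5,4) → (4,4) → (4,3) → (3,3) → (2,3) → (2,4) → (2,5) → (2,6) → (1,6) → (1,7) → (1,8) → (1,9) → (2,9) → (3,9) → (4,9) → (4,8) → (5,8) → (5,7) → (6,7) → (6,8) → (7,8) → (7,7) → (7,6) → (8,6) → (8,5) → (7,5) → (7,4) → (7,3) → (6,3) → (6,2) → (6,1) → (6,0) → (5,0) → (4,0) → (3,0) → (3,1) → (2,1)
Distance: 40 steps

Solution:

┌───┬─────┬─────────────┐
│   │     │             │
│ ╷ │ ╷ ╶─┘ ┌───────┐ ╶─┤
│ │ │ │     │↱ → → ↓│   │
│ ├─┘ ├─────┘ ┌───┐ ├─╴ │
│ │B  │↱ → → ↑│   │↓│   │
│ ╵ ┌─┤ ┌─────┴─╴ │ │ ╶─┤
│↱ ↑│ │↑│         │↓│   │
│ ┌─┘ │ └─┬─╴ ╷ ┌─┘ ├─╴ │
│↑│   │↑ ↰│↓ ↰│ │↓ ↲│   │
│ │ ╷ └─╴ ╵ ╷ ├─┘ ╷ │ ╷ │
│↑│ │    ↑ ↲│A│↓ ↲│ │ │ │
│ └─┴───┬───┘ │ ╶─┤ │ └─┤
│↑ ← ← ↰│     │↳ ↓│ │   │
├─────┐ └───┬─┴─╴ ├─┴─╴ │
│     │↑ ← ↰│↓ ← ↲│     │
│ ╶───┴───╴ ╵ ┌─┐ │ ╶───┤
│          ↑ ↲│ │ │     │
│ ┌─────────┬─┤ ╵ └─┬─╴ │
│ │         │ │     │   │
├─┘ ┌─────┐ │ ╵ ╶─┬─┘ ╷ │
│   │     │ │     │   │ │
├───┘ ╷ ╶─┘ └─────┘ ┌─┘ │
│     │             │   │
└─────┴─────────────┴───┘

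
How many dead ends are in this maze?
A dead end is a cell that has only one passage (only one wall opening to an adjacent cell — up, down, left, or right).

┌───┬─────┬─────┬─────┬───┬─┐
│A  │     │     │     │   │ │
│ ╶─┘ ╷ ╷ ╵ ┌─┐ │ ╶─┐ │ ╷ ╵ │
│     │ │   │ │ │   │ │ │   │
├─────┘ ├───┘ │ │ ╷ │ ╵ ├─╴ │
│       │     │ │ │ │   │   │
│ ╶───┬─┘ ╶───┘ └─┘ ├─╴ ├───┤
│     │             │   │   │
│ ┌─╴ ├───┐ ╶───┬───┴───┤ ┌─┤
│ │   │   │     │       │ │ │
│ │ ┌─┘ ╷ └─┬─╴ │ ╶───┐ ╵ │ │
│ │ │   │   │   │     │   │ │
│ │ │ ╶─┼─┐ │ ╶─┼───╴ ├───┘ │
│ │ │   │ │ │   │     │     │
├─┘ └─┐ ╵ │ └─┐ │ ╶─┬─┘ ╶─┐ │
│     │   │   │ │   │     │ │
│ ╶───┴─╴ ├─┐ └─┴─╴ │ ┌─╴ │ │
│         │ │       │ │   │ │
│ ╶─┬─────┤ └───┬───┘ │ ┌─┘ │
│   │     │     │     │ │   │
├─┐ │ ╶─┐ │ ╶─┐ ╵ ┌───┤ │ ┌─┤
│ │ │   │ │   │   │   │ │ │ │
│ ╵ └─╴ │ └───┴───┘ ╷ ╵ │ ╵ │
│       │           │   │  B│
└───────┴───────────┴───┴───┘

Checking each cell for number of passages:

Dead ends found at positions:
  (0, 1)
  (0, 13)
  (1, 6)
  (2, 8)
  (2, 12)
  (3, 3)
  (3, 10)
  (3, 13)
  (4, 13)
  (6, 0)
  (6, 4)
  (7, 2)
  (7, 7)
  (8, 5)
  (10, 0)
  (10, 6)
  (10, 13)
Total dead ends: 17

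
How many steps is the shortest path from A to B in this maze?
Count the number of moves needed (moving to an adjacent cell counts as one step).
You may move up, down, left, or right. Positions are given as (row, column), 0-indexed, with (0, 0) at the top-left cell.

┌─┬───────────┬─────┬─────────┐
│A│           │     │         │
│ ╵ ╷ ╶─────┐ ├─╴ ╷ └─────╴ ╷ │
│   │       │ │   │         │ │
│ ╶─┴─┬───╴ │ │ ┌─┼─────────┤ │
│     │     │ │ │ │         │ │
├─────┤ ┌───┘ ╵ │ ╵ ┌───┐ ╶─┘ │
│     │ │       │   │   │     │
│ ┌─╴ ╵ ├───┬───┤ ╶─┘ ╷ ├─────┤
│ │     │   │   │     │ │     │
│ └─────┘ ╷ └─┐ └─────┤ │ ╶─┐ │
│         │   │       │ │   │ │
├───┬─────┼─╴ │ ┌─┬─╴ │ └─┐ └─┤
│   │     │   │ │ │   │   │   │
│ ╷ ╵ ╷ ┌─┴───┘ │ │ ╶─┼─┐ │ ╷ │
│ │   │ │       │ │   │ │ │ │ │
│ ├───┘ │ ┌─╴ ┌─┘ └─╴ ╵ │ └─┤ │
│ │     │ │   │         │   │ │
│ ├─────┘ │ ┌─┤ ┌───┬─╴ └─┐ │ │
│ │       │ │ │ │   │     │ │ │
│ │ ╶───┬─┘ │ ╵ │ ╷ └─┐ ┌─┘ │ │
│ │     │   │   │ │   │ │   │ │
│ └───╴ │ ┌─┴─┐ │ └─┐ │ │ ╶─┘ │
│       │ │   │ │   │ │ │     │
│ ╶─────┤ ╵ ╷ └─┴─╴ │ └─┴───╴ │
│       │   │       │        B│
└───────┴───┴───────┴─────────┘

Using BFS to find shortest path:
Start: (0, 0), End: (12, 14)
Path found:
(0,0) → (1,0) → (1,1) → (0,1) → (0,2) → (0,3) → (0,4) → (0,5) → (0,6) → (1,6) → (2,6) → (3,6) → (3,7) → (2,7) → (1,7) → (1,8) → (0,8) → (0,9) → (1,9) → (1,10) → (1,11) → (1,12) → (1,13) → (0,13) → (0,14) → (1,14) → (2,14) → (3,14) → (3,13) → (3,12) → (2,12) → (2,11) → (2,10) → (2,9) → (3,9) → (3,8) → (4,8) → (4,9) → (4,10) → (3,10) → (3,11) → (4,11) → (5,11) → (6,11) → (6,12) → (7,12) → (8,12) → (8,13) → (9,13) → (10,13) → (10,12) → (11,12) → (11,13) → (11,14) → (12,14)
Number of steps: 54

Solution:

┌─┬───────────┬─────┬─────────┐
│A│↱ → → → → ↓│  ↱ ↓│      ↱ ↓│
│ ╵ ╷ ╶─────┐ ├─╴ ╷ └─────╴ ╷ │
│↳ ↑│       │↓│↱ ↑│↳ → → → ↑│↓│
│ ╶─┴─┬───╴ │ │ ┌─┼─────────┤ │
│     │     │↓│↑│ │↓ ← ← ↰  │↓│
├─────┤ ┌───┘ ╵ │ ╵ ┌───┐ ╶─┘ │
│     │ │    ↳ ↑│↓ ↲│↱ ↓│↑ ← ↲│
│ ┌─╴ ╵ ├───┬───┤ ╶─┘ ╷ ├─────┤
│ │     │   │   │↳ → ↑│↓│     │
│ └─────┘ ╷ └─┐ └─────┤ │ ╶─┐ │
│         │   │       │↓│   │ │
├───┬─────┼─╴ │ ┌─┬─╴ │ └─┐ └─┤
│   │     │   │ │ │   │↳ ↓│   │
│ ╷ ╵ ╷ ┌─┴───┘ │ │ ╶─┼─┐ │ ╷ │
│ │   │ │       │ │   │ │↓│ │ │
│ ├───┘ │ ┌─╴ ┌─┘ └─╴ ╵ │ └─┤ │
│ │     │ │   │         │↳ ↓│ │
│ ├─────┘ │ ┌─┤ ┌───┬─╴ └─┐ │ │
│ │       │ │ │ │   │     │↓│ │
│ │ ╶───┬─┘ │ ╵ │ ╷ └─┐ ┌─┘ │ │
│ │     │   │   │ │   │ │↓ ↲│ │
│ └───╴ │ ┌─┴─┐ │ └─┐ │ │ ╶─┘ │
│       │ │   │ │   │ │ │↳ → ↓│
│ ╶─────┤ ╵ ╷ └─┴─╴ │ └─┴───╴ │
│       │   │       │        B│
└───────┴───┴───────┴─────────┘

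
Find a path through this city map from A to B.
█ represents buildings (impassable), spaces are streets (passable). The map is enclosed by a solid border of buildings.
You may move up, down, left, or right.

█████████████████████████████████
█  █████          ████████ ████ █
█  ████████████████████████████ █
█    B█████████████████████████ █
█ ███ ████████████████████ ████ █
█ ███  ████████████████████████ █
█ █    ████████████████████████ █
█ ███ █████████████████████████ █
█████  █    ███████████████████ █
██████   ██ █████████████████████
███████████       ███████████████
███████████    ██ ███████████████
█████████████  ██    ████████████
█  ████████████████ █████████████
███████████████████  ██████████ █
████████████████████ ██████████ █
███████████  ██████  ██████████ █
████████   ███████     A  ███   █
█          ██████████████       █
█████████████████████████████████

Finding the shortest path from A to B:
Movement: cardinal only
Path length: 34 steps
Directions: left → left → left → up → up → up → left → up → up → left → left → up → up → left → left → left → left → left → left → up → up → left → left → left → down → left → left → up → left → up → up → up → up → up

Solution:

█████████████████████████████████
█  █████          ████████ ████ █
█  ████████████████████████████ █
█    B█████████████████████████ █
█ ███↑████████████████████ ████ █
█ ███↑ ████████████████████████ █
█ █  ↑ ████████████████████████ █
█ ███↑█████████████████████████ █
█████↑↰█↓←←↰███████████████████ █
██████↑←↲██↑█████████████████████
███████████↑←←←←←↰███████████████
███████████    ██↑███████████████
█████████████  ██↑←↰ ████████████
█  ████████████████↑█████████████
███████████████████↑↰██████████ █
████████████████████↑██████████ █
███████████  ██████ ↑██████████ █
████████   ███████  ↑←←A  ███   █
█          ██████████████       █
█████████████████████████████████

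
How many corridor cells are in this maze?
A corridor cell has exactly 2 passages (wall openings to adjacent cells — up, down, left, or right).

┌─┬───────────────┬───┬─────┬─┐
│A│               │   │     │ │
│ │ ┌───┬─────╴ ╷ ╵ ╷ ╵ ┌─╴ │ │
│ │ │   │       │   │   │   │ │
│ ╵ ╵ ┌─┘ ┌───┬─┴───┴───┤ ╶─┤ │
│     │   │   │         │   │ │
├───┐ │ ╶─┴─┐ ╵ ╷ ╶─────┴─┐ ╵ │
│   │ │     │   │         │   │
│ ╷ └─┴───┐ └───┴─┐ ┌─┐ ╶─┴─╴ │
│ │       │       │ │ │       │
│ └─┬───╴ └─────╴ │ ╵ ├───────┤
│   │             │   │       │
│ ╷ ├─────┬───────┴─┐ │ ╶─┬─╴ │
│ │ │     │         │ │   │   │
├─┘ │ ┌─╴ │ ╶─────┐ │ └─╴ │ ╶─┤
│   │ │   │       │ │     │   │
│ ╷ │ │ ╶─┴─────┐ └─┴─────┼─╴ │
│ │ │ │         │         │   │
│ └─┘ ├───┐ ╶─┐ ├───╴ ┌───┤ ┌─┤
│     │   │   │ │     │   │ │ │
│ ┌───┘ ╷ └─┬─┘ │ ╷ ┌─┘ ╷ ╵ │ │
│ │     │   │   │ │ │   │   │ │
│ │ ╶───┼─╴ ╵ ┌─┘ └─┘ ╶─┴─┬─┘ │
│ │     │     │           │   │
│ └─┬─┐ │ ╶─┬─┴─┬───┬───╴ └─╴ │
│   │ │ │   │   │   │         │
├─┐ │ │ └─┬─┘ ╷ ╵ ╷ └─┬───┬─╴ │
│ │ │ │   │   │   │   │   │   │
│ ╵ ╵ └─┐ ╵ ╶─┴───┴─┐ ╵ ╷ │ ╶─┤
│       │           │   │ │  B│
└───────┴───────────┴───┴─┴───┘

Counting cells with exactly 2 passages:
Total corridor cells: 175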